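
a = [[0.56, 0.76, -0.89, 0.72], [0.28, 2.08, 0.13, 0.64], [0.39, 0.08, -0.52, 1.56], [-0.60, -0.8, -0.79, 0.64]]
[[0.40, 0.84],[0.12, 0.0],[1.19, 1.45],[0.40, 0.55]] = a @ [[0.25, 0.56], [-0.22, -0.28], [0.14, -0.25], [0.76, 0.72]]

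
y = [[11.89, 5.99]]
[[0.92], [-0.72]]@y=[[10.94, 5.51], [-8.56, -4.31]]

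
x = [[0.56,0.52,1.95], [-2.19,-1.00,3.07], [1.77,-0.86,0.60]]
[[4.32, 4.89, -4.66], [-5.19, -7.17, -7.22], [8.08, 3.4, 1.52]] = x @ [[4.06, 3.08, 0.87], [-0.26, 2.97, -1.53], [1.12, 0.83, -2.23]]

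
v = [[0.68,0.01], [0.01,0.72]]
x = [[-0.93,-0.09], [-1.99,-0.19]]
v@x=[[-0.65, -0.06],[-1.44, -0.14]]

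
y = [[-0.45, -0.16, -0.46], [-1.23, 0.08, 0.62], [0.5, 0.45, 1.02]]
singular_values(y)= [1.41, 1.36, 0.06]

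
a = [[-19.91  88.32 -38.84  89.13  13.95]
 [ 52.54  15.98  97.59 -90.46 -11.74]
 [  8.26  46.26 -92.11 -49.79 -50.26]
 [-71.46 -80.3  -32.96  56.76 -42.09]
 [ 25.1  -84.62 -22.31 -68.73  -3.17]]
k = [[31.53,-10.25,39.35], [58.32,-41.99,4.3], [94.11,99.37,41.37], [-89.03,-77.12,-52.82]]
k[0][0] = 31.53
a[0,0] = -19.91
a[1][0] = 52.54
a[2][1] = 46.26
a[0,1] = 88.32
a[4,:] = [25.1, -84.62, -22.31, -68.73, -3.17]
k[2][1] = 99.37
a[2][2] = -92.11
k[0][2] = 39.35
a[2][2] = -92.11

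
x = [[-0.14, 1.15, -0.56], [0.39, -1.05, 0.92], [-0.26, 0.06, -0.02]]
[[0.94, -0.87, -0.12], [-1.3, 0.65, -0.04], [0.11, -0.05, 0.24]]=x @ [[-0.27, 0.01, -0.96],[0.35, -0.93, -0.10],[-0.9, -0.36, 0.25]]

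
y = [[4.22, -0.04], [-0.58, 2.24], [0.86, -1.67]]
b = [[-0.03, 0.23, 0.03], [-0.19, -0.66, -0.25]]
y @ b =[[-0.12, 1.0, 0.14], [-0.41, -1.61, -0.58], [0.29, 1.3, 0.44]]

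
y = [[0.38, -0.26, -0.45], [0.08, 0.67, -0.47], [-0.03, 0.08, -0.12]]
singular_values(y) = [0.84, 0.63, 0.06]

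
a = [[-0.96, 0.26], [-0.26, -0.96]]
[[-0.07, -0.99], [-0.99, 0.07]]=a @ [[0.33, 0.94], [0.94, -0.33]]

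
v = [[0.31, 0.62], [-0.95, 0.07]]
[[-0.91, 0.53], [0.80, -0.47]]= v@[[-0.92,0.54], [-1.01,0.59]]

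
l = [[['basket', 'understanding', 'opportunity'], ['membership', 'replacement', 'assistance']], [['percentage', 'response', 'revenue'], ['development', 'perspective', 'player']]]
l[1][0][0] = 'percentage'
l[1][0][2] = 'revenue'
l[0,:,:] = [['basket', 'understanding', 'opportunity'], ['membership', 'replacement', 'assistance']]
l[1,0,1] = 'response'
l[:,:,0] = [['basket', 'membership'], ['percentage', 'development']]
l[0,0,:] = ['basket', 'understanding', 'opportunity']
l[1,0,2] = 'revenue'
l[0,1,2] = 'assistance'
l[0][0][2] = 'opportunity'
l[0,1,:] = ['membership', 'replacement', 'assistance']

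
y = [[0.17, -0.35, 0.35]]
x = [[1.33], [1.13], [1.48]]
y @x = [[0.35]]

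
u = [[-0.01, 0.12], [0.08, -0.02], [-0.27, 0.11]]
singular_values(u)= [0.31, 0.11]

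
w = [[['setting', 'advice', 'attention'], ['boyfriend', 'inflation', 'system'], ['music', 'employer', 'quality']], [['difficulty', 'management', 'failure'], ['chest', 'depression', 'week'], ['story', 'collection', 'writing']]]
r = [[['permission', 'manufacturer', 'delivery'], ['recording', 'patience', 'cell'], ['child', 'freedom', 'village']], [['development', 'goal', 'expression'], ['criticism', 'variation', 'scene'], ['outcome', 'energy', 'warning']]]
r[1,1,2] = 'scene'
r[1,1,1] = 'variation'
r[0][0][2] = 'delivery'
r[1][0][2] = 'expression'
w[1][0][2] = 'failure'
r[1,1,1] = 'variation'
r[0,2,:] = ['child', 'freedom', 'village']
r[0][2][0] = 'child'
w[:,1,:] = [['boyfriend', 'inflation', 'system'], ['chest', 'depression', 'week']]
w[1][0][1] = 'management'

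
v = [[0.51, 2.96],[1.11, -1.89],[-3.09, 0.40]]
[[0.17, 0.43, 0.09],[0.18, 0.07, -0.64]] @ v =[[0.29, -0.27], [2.15, 0.14]]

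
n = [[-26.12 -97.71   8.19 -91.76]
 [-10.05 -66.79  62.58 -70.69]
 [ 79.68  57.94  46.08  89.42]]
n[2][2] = 46.08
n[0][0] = -26.12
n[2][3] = 89.42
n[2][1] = 57.94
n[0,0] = -26.12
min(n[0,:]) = -97.71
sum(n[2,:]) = 273.12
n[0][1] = -97.71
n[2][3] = 89.42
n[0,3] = -91.76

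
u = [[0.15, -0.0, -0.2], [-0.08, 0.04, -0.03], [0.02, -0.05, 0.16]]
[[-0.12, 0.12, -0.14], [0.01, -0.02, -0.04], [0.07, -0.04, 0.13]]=u @ [[-0.03,  0.25,  -0.16], [0.55,  -0.43,  -0.76], [0.6,  -0.42,  0.59]]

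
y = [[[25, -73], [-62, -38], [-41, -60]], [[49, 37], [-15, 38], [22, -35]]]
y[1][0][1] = 37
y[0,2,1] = -60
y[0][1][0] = -62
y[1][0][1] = 37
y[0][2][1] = -60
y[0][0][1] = -73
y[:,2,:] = [[-41, -60], [22, -35]]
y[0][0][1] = -73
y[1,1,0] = -15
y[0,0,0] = 25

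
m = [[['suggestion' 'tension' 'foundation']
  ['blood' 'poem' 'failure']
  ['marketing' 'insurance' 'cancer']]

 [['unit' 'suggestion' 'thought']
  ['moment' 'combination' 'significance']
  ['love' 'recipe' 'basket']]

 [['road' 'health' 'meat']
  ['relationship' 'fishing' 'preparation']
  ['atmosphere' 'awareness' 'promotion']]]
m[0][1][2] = 'failure'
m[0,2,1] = 'insurance'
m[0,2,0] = 'marketing'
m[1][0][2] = 'thought'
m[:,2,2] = ['cancer', 'basket', 'promotion']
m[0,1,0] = 'blood'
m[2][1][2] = 'preparation'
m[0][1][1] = 'poem'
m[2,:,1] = ['health', 'fishing', 'awareness']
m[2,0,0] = 'road'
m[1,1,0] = 'moment'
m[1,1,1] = 'combination'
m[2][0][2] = 'meat'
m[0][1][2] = 'failure'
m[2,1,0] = 'relationship'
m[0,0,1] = 'tension'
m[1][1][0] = 'moment'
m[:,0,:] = [['suggestion', 'tension', 'foundation'], ['unit', 'suggestion', 'thought'], ['road', 'health', 'meat']]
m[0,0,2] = 'foundation'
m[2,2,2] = 'promotion'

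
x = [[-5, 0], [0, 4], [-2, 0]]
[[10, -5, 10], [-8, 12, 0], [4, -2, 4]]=x@[[-2, 1, -2], [-2, 3, 0]]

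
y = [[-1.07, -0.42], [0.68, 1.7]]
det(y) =-1.533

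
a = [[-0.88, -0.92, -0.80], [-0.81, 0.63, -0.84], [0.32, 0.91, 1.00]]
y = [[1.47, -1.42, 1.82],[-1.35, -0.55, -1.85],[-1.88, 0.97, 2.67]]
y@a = [[0.44, -0.59, 1.84], [1.04, -0.79, -0.31], [1.72, 4.77, 3.36]]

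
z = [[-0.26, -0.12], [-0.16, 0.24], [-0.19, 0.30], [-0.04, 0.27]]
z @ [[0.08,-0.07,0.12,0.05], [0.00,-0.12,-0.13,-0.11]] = [[-0.02,0.03,-0.02,0.00],[-0.01,-0.02,-0.05,-0.03],[-0.02,-0.02,-0.06,-0.04],[-0.00,-0.03,-0.04,-0.03]]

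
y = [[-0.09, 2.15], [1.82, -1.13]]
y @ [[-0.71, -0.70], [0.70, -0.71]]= [[1.57, -1.46], [-2.08, -0.47]]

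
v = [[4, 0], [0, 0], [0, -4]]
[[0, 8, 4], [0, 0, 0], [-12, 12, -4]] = v @ [[0, 2, 1], [3, -3, 1]]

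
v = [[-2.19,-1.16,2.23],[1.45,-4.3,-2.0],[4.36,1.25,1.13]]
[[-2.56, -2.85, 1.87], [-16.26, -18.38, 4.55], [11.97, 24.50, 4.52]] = v @ [[1.30, 3.54, 1.08], [3.35, 3.58, -1.27], [1.87, 4.06, 1.24]]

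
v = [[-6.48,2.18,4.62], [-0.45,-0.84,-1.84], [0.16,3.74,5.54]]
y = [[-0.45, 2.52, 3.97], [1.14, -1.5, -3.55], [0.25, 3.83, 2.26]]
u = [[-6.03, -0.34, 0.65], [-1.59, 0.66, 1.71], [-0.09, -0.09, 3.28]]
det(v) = -16.80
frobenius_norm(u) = 7.32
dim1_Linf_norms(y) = [3.97, 3.55, 3.83]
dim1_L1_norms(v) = [13.28, 3.13, 9.44]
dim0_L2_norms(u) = [6.24, 0.75, 3.76]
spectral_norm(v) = 9.66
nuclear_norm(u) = 10.59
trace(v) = -1.78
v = u + y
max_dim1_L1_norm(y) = 6.94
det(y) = 5.50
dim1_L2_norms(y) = [4.72, 4.02, 4.45]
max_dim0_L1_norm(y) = 9.78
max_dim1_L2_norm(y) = 4.72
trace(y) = 0.31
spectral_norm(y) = 7.31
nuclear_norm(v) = 14.88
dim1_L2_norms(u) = [6.07, 2.43, 3.28]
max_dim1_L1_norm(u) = 7.02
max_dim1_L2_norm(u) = 6.07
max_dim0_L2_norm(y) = 5.79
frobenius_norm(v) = 10.82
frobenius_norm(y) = 7.64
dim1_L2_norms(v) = [8.25, 2.07, 6.69]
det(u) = -15.57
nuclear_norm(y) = 9.84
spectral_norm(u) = 6.38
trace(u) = -2.09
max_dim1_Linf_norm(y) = 3.97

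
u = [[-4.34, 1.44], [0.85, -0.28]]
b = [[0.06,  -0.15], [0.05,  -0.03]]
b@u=[[-0.39, 0.13], [-0.24, 0.08]]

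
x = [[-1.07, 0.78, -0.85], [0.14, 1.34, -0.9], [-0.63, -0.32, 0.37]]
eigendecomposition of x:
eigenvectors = [[0.93, -0.13, 0.35], [0.07, 0.63, 0.87], [0.36, 0.77, -0.36]]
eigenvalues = [-1.34, 0.21, 1.76]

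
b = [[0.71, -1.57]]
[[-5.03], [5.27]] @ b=[[-3.57, 7.90], [3.74, -8.27]]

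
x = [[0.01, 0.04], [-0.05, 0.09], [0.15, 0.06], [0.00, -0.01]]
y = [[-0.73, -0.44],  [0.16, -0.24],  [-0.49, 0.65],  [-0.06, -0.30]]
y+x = [[-0.72, -0.4], [0.11, -0.15], [-0.34, 0.71], [-0.06, -0.31]]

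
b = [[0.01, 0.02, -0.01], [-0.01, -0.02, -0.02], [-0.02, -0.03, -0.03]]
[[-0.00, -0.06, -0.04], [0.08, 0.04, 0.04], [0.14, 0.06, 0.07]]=b @ [[-3.08, 0.48, -1.66], [0.15, -2.89, -1.35], [-2.67, 0.44, 0.07]]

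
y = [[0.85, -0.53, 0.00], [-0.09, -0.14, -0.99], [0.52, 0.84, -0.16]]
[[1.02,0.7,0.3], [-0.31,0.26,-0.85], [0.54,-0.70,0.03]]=y @ [[1.17,0.21,0.34],[-0.04,-0.99,-0.02],[0.21,-0.14,0.83]]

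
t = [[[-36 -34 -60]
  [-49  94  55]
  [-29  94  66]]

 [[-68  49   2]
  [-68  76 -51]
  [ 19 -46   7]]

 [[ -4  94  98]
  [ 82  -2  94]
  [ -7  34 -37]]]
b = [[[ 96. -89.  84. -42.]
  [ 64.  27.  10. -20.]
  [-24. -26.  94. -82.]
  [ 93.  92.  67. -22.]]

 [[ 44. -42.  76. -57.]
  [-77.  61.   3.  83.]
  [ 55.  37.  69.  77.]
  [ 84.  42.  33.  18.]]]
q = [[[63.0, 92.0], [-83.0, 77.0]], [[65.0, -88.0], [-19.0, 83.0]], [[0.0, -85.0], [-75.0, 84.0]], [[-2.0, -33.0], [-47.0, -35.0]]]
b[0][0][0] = 96.0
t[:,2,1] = [94, -46, 34]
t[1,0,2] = 2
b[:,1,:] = [[64.0, 27.0, 10.0, -20.0], [-77.0, 61.0, 3.0, 83.0]]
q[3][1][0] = -47.0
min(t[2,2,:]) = -37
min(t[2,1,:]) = -2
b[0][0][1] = -89.0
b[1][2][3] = 77.0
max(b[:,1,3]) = 83.0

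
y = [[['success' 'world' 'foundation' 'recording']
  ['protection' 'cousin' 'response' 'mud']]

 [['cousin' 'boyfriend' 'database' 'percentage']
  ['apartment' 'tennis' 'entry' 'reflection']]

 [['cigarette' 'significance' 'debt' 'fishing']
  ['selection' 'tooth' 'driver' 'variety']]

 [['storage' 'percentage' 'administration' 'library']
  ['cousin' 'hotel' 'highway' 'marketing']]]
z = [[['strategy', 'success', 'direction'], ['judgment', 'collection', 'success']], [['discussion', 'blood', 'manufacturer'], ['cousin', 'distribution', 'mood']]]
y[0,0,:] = ['success', 'world', 'foundation', 'recording']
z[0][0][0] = 'strategy'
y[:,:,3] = [['recording', 'mud'], ['percentage', 'reflection'], ['fishing', 'variety'], ['library', 'marketing']]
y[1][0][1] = 'boyfriend'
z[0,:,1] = ['success', 'collection']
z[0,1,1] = 'collection'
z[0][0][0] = 'strategy'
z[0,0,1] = 'success'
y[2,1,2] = 'driver'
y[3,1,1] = 'hotel'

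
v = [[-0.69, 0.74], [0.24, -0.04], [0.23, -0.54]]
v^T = [[-0.69, 0.24, 0.23], [0.74, -0.04, -0.54]]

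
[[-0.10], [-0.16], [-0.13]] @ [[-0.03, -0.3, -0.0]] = [[0.0,0.03,0.00],  [0.0,0.05,0.0],  [0.0,0.04,0.0]]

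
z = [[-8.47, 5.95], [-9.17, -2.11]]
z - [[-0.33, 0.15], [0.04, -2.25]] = [[-8.14, 5.8], [-9.21, 0.14]]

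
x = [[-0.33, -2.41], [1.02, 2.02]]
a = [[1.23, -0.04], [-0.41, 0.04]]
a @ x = [[-0.45, -3.05],  [0.18, 1.07]]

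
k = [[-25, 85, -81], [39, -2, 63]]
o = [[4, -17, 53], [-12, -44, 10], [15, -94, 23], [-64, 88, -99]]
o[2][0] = 15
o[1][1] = -44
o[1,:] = [-12, -44, 10]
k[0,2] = -81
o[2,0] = 15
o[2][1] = -94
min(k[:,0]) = -25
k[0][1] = 85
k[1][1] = -2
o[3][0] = -64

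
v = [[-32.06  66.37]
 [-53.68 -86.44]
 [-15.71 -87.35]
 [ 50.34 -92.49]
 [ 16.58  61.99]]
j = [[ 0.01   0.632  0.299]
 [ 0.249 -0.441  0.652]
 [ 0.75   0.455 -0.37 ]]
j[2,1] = 0.455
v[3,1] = -92.49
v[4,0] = 16.58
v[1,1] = -86.44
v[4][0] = 16.58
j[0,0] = 0.01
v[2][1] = -87.35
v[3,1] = -92.49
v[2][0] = -15.71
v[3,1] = -92.49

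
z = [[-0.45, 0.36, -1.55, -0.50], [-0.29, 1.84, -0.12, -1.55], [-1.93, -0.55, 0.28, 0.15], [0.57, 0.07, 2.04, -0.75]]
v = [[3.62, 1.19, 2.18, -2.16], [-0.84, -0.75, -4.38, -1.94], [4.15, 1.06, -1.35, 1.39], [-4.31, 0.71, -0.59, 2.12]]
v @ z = [[-7.41, 2.14, -9.55, -1.71], [7.94, 0.59, -3.79, 2.38], [1.22, 4.28, -4.10, -4.96], [4.08, 0.23, 10.75, -0.62]]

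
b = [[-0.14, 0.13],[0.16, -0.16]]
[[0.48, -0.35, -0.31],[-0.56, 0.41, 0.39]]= b @ [[-2.37, 1.70, -0.63], [1.16, -0.86, -3.06]]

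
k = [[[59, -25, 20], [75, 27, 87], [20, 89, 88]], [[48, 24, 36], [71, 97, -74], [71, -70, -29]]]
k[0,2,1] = 89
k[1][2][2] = -29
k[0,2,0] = 20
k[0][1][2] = 87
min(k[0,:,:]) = -25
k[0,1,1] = 27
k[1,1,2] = -74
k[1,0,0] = 48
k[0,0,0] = 59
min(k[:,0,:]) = -25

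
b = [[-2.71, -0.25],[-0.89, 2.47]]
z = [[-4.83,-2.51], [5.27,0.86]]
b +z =[[-7.54, -2.76], [4.38, 3.33]]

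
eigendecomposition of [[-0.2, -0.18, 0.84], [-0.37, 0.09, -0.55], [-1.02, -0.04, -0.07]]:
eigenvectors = [[0.58j, 0.00-0.58j, (0.05+0j)],[(-0.32-0.35j), (-0.32+0.35j), -0.98+0.00j],[-0.66+0.00j, -0.66-0.00j, -0.20+0.00j]]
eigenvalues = [(-0.09+0.87j), (-0.09-0.87j), (-0+0j)]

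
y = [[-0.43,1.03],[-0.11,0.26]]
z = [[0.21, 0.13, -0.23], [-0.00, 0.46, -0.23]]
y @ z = [[-0.09, 0.42, -0.14], [-0.02, 0.11, -0.03]]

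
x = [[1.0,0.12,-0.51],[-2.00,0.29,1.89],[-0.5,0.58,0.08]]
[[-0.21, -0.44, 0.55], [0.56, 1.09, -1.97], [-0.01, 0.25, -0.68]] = x @ [[-0.08, -0.36, 0.38], [-0.11, 0.1, -0.78], [0.23, 0.18, -0.52]]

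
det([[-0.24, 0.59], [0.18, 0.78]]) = -0.293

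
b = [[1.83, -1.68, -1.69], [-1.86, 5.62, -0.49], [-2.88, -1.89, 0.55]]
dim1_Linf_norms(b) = [1.83, 5.62, 2.88]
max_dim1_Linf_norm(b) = 5.62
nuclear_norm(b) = 11.51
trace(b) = 8.00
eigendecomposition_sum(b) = [[-0.6,-0.28,-0.54], [-0.22,-0.1,-0.2], [-1.0,-0.47,-0.89]] + [[1.66, 0.33, -1.07],  [0.85, 0.17, -0.55],  [-2.31, -0.46, 1.49]] + [[0.77,-1.73,-0.08], [-2.49,5.55,0.26], [0.43,-0.96,-0.04]]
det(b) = -33.42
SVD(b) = [[-0.34, -0.46, 0.82], [0.93, -0.03, 0.37], [-0.14, 0.88, 0.44]] @ diag([6.367807654592532, 3.73602023421152, 1.4048766791696838]) @ [[-0.3, 0.95, 0.01],  [-0.89, -0.29, 0.34],  [-0.33, -0.10, -0.94]]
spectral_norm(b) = 6.37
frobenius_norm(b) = 7.52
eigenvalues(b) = [-1.6, 3.32, 6.28]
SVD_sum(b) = [[0.66, -2.06, -0.01],[-1.8, 5.64, 0.04],[0.28, -0.88, -0.01]] + [[1.55, 0.5, -0.6], [0.11, 0.03, -0.04], [-2.95, -0.95, 1.14]] + [[-0.38, -0.11, -1.08],[-0.17, -0.05, -0.49],[-0.21, -0.06, -0.58]]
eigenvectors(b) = [[0.51,0.56,0.29],[0.19,0.29,-0.94],[0.84,-0.78,0.16]]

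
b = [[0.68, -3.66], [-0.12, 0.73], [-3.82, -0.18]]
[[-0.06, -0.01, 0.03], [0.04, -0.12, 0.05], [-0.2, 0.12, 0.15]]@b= [[-0.15, 0.21], [-0.15, -0.24], [-0.72, 0.79]]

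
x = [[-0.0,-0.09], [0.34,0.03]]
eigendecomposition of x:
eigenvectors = [[0.04-0.46j, 0.04+0.46j], [-0.89+0.00j, (-0.89-0j)]]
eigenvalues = [(0.02+0.17j), (0.02-0.17j)]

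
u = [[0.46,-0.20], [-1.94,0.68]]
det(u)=-0.075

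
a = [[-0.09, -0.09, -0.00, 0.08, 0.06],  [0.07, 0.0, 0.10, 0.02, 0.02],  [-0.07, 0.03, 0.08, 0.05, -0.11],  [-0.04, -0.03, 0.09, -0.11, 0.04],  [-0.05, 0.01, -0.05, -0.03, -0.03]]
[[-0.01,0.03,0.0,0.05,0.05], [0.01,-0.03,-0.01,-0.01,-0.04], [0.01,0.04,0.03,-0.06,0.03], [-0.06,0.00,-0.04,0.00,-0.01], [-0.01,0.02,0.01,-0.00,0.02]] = a @ [[0.12, -0.32, -0.10, -0.07, -0.40],[0.36, -0.07, 0.16, -0.09, 0.01],[-0.07, -0.04, -0.07, -0.19, -0.11],[0.39, 0.02, 0.22, 0.06, 0.17],[0.06, -0.16, -0.15, 0.49, 0.02]]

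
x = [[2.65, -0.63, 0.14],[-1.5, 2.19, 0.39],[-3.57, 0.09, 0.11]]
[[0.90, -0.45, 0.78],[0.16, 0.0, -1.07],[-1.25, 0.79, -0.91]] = x @ [[0.37, -0.22, 0.24], [0.24, -0.18, -0.28], [0.48, 0.17, -0.26]]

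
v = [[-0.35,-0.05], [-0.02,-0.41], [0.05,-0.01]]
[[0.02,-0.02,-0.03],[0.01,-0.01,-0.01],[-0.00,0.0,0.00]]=v@ [[-0.06, 0.05, 0.07], [-0.01, 0.01, 0.02]]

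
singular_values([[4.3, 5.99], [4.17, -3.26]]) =[7.38, 5.28]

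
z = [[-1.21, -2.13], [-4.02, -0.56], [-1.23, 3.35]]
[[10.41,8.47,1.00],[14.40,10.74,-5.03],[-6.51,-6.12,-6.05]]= z @ [[-3.15,-2.3,1.43], [-3.10,-2.67,-1.28]]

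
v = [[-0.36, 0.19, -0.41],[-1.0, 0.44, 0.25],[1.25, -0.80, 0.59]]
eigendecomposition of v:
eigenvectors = [[(-0.5+0j), 0.27-0.18j, (0.27+0.18j)],[(-0.86+0j), 0.24+0.53j, 0.24-0.53j],[-0.10+0.00j, (-0.75+0j), -0.75-0.00j]]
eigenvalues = [(-0.11+0j), (0.39+0.85j), (0.39-0.85j)]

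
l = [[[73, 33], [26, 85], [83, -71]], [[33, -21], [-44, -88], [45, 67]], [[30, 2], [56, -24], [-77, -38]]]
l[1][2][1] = 67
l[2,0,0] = 30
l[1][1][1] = -88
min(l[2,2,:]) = -77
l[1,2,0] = 45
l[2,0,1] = 2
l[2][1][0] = 56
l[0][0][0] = 73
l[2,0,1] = 2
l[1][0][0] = 33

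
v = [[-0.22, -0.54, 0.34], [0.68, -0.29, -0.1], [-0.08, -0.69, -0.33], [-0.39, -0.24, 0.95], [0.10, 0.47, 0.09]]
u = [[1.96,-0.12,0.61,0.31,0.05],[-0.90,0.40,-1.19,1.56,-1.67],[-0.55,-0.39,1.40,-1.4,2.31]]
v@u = [[-0.13, -0.32, 0.98, -1.39, 1.68], [1.65, -0.16, 0.62, -0.10, 0.29], [0.65, -0.14, 0.31, -0.64, 0.39], [-1.07, -0.42, 1.38, -1.83, 2.58], [-0.28, 0.14, -0.37, 0.64, -0.57]]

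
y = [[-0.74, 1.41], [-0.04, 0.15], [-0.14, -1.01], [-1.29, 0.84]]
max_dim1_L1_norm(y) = 2.15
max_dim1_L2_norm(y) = 1.59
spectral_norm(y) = 2.26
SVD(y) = [[-0.7, -0.21], [-0.06, -0.06], [0.33, 0.75], [-0.63, 0.63]] @ diag([2.261269007641375, 0.9251283560028812]) @ [[0.57, -0.82], [-0.82, -0.57]]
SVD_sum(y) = [[-0.90,1.30], [-0.08,0.12], [0.43,-0.62], [-0.81,1.17]] + [[0.16, 0.11], [0.04, 0.03], [-0.57, -0.39], [-0.48, -0.33]]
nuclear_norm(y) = 3.19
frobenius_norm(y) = 2.44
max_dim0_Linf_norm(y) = 1.41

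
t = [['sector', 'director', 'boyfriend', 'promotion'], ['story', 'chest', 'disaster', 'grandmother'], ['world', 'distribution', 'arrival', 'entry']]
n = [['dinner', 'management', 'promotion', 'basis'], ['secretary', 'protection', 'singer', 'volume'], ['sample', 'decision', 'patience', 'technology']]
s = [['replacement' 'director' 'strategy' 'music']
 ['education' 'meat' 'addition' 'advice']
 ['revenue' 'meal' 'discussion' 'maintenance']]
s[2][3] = 'maintenance'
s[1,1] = 'meat'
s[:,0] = ['replacement', 'education', 'revenue']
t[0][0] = 'sector'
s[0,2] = 'strategy'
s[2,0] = 'revenue'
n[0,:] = ['dinner', 'management', 'promotion', 'basis']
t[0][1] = 'director'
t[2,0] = 'world'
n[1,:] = ['secretary', 'protection', 'singer', 'volume']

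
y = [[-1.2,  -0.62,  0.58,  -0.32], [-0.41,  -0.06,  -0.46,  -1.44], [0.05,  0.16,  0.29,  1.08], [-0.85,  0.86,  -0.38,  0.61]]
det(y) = -0.017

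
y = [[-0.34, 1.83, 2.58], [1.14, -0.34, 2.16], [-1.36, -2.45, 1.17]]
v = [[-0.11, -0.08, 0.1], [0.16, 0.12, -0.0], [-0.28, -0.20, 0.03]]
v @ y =[[-0.19, -0.42, -0.34], [0.08, 0.25, 0.67], [-0.17, -0.52, -1.12]]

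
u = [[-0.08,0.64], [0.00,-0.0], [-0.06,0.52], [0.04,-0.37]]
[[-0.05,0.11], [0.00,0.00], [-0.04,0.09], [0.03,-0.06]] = u @ [[0.02, -0.2], [-0.07, 0.15]]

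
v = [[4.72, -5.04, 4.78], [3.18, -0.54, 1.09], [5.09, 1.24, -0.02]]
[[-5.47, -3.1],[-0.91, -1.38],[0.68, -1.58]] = v @ [[-0.02, -0.28], [0.62, -0.13], [-0.47, -0.51]]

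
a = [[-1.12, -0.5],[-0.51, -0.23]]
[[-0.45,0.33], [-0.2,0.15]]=a@[[0.21,  0.04], [0.42,  -0.74]]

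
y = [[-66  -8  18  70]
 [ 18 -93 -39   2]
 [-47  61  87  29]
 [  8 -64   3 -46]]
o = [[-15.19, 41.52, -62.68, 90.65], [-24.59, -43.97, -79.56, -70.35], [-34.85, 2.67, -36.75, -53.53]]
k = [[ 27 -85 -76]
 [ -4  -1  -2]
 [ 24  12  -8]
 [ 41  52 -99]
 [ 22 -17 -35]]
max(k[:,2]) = -2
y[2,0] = -47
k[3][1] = 52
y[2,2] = 87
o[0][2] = -62.68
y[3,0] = 8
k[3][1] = 52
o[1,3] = -70.35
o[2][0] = -34.85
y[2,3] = 29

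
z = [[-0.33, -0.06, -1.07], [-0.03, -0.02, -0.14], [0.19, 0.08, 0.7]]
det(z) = -0.00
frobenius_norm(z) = 1.35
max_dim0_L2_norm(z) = 1.29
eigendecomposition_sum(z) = [[-0.24, -0.14, -0.96], [-0.04, -0.02, -0.15], [0.17, 0.1, 0.67]] + [[-0.09,0.07,-0.11], [0.01,-0.01,0.01], [0.02,-0.02,0.03]] + [[0.0, 0.01, 0.01], [0.0, 0.01, 0.0], [-0.0, -0.0, -0.0]]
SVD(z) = [[-0.83, 0.54, 0.1],[-0.11, -0.33, 0.94],[0.54, 0.77, 0.34]] @ diag([1.344976506377725, 0.042673197894153386, 0.004146742511235538]) @ [[0.28, 0.07, 0.96], [-0.54, 0.84, 0.10], [0.79, 0.54, -0.28]]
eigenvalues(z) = [0.41, -0.07, 0.01]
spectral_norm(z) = 1.34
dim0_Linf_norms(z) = [0.33, 0.08, 1.07]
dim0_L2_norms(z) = [0.38, 0.1, 1.29]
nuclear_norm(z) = 1.39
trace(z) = 0.35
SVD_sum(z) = [[-0.32, -0.08, -1.07],[-0.04, -0.01, -0.14],[0.21, 0.05, 0.70]] + [[-0.01, 0.02, 0.00],[0.01, -0.01, -0.0],[-0.02, 0.03, 0.00]] + [[0.0, 0.00, -0.00],[0.00, 0.0, -0.0],[0.00, 0.00, -0.0]]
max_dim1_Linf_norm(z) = 1.07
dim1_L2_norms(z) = [1.12, 0.14, 0.73]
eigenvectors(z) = [[-0.81, -0.97, 0.79], [-0.13, 0.07, 0.55], [0.57, 0.23, -0.28]]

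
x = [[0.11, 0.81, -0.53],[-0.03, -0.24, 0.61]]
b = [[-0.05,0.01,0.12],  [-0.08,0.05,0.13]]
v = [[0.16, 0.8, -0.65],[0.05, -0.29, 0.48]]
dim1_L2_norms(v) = [1.04, 0.56]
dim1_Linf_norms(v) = [0.8, 0.48]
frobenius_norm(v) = 1.19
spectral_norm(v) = 1.17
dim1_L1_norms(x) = [1.45, 0.88]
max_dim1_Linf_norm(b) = 0.13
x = v + b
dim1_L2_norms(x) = [0.97, 0.66]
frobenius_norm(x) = 1.17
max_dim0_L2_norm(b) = 0.18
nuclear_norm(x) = 1.46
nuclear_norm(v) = 1.37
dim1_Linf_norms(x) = [0.81, 0.61]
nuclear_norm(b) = 0.23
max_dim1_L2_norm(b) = 0.16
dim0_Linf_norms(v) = [0.16, 0.8, 0.65]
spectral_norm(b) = 0.20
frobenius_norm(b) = 0.21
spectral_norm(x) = 1.13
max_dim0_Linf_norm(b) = 0.13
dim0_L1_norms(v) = [0.21, 1.09, 1.13]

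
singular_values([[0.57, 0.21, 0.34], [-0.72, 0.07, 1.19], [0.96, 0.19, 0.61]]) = [1.4, 1.34, 0.08]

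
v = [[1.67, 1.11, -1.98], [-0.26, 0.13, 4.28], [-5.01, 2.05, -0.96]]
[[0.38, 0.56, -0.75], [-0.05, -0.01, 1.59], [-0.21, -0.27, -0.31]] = v @ [[0.11, 0.16, -0.01], [0.16, 0.26, -0.0], [-0.01, -0.00, 0.37]]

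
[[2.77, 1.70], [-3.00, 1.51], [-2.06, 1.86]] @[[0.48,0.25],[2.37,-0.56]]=[[5.36, -0.26], [2.14, -1.60], [3.42, -1.56]]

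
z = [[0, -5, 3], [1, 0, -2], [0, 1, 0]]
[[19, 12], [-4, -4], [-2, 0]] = z@[[2, 4], [-2, 0], [3, 4]]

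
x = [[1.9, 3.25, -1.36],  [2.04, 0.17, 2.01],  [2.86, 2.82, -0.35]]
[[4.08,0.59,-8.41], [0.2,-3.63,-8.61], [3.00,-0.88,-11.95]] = x @ [[-1.21, 0.14, -3.19],  [2.43, -0.69, -1.12],  [1.12, -1.89, -0.95]]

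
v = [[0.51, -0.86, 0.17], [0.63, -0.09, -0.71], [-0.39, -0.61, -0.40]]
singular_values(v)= [1.16, 0.85, 0.73]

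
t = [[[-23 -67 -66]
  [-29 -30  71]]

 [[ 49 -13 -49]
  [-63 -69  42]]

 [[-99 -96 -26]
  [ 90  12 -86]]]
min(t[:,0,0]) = -99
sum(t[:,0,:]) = -390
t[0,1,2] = 71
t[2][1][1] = 12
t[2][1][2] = -86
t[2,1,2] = -86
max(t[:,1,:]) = 90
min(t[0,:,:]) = -67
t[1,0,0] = 49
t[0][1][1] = -30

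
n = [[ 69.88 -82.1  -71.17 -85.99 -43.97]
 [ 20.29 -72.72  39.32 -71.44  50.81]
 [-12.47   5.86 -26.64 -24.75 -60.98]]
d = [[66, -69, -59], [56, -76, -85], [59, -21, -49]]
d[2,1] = -21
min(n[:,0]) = -12.47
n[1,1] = -72.72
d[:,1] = [-69, -76, -21]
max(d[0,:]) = 66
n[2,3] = -24.75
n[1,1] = -72.72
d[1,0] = 56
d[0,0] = 66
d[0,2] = -59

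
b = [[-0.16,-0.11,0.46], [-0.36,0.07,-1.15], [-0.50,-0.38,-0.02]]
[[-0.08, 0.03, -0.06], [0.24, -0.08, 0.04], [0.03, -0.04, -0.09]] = b@ [[-0.06, -0.04, 0.12], [0.02, 0.14, 0.08], [-0.19, 0.09, -0.07]]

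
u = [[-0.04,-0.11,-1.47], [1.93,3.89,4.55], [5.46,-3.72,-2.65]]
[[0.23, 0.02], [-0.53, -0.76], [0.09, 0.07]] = u @ [[-0.02,-0.09], [0.06,-0.15], [-0.16,-0.00]]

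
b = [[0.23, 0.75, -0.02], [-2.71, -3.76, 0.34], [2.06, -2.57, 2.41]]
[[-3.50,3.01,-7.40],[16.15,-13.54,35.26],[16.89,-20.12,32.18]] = b@[[1.04, -1.37, 1.38], [-4.97, 4.36, -10.26], [0.82, -2.53, 1.23]]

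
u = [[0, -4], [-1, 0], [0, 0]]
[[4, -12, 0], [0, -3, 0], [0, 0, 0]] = u @ [[0, 3, 0], [-1, 3, 0]]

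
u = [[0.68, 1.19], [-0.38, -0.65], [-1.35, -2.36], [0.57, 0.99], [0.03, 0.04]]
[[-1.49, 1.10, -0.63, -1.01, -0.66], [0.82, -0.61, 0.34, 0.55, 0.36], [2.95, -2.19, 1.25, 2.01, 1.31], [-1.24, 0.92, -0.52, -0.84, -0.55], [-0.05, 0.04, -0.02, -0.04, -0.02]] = u @ [[-0.44, 0.61, 0.28, -0.28, -0.25], [-1.0, 0.58, -0.69, -0.69, -0.41]]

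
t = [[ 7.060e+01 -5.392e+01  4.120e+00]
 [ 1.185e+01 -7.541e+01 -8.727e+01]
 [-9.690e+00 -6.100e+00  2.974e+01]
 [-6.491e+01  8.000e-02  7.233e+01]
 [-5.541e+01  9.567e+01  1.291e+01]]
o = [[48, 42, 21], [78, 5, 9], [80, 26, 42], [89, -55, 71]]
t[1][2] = -87.27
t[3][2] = 72.33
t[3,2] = 72.33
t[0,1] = -53.92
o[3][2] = 71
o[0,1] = 42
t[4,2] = 12.91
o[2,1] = 26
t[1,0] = 11.85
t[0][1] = -53.92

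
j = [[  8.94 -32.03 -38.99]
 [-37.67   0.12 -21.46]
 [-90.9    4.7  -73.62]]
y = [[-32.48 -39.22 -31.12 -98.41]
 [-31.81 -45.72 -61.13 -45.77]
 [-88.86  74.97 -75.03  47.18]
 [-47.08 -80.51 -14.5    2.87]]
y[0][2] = -31.12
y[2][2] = -75.03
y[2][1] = 74.97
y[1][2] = -61.13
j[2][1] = 4.7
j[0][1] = -32.03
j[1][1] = 0.12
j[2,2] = -73.62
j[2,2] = -73.62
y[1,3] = -45.77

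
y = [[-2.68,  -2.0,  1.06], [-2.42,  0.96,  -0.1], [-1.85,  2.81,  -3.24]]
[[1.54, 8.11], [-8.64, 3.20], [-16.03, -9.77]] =y @ [[2.22, -1.49], [-3.32, -0.02], [0.8, 3.85]]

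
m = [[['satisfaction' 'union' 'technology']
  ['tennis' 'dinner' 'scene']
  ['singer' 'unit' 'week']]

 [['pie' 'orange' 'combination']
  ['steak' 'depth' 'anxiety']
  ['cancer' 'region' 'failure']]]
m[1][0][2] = 'combination'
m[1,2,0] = 'cancer'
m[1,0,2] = 'combination'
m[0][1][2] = 'scene'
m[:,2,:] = [['singer', 'unit', 'week'], ['cancer', 'region', 'failure']]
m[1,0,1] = 'orange'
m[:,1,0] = ['tennis', 'steak']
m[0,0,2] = 'technology'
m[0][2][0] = 'singer'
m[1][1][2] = 'anxiety'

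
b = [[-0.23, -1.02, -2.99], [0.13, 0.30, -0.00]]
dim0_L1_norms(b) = [0.36, 1.32, 2.99]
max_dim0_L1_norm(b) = 2.99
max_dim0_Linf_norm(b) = 2.99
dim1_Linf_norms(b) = [2.99, 0.3]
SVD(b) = [[-1.00,  0.03], [0.03,  1.0]] @ diag([3.169345900768407, 0.30910606801306495]) @ [[0.07,0.32,0.94], [0.40,0.86,-0.33]]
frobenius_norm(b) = 3.18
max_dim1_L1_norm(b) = 4.24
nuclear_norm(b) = 3.48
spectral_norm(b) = 3.17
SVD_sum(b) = [[-0.23, -1.03, -2.99], [0.01, 0.03, 0.10]] + [[0.0, 0.01, -0.0], [0.12, 0.27, -0.10]]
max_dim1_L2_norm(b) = 3.17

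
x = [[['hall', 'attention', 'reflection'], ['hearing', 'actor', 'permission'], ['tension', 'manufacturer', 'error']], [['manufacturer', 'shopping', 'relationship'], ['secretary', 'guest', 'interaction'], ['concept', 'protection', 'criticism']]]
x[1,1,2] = 'interaction'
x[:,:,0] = [['hall', 'hearing', 'tension'], ['manufacturer', 'secretary', 'concept']]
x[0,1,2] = 'permission'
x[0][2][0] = 'tension'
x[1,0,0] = 'manufacturer'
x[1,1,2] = 'interaction'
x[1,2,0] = 'concept'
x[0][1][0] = 'hearing'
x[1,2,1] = 'protection'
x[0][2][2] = 'error'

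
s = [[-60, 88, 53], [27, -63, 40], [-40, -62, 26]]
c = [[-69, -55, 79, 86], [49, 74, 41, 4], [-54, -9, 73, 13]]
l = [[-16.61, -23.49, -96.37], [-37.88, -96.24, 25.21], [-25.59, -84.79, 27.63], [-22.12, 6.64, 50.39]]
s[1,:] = [27, -63, 40]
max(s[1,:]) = 40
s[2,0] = -40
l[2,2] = 27.63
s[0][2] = 53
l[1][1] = -96.24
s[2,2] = 26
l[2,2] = 27.63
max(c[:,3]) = 86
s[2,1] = -62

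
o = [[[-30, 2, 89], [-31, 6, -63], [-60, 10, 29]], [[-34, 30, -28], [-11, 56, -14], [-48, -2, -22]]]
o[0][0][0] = -30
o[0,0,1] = 2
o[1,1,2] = -14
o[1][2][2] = -22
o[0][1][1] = 6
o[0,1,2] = -63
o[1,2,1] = -2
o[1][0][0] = -34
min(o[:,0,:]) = -34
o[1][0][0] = -34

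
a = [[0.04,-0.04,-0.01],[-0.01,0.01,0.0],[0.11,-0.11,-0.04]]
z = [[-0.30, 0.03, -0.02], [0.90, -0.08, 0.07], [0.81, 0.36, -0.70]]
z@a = [[-0.01, 0.01, 0.0],[0.04, -0.04, -0.01],[-0.05, 0.05, 0.02]]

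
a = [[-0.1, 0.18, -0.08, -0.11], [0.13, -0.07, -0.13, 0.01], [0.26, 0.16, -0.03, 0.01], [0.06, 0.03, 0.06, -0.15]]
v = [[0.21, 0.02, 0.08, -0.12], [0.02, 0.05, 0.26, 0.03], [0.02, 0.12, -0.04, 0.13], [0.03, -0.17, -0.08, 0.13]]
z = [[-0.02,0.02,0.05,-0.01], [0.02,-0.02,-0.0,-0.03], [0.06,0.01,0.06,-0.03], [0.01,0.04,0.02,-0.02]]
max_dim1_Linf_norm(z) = 0.06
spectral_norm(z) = 0.10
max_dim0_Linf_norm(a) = 0.26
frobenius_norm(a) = 0.47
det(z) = -0.00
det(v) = -0.00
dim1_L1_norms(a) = [0.47, 0.34, 0.46, 0.3]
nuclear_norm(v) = 0.91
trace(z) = -0.00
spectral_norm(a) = 0.33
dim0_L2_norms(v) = [0.21, 0.21, 0.29, 0.22]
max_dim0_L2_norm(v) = 0.29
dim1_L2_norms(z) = [0.06, 0.04, 0.09, 0.05]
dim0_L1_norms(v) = [0.28, 0.36, 0.46, 0.41]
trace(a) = -0.35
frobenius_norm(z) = 0.13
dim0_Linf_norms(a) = [0.26, 0.18, 0.13, 0.15]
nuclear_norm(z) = 0.22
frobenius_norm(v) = 0.47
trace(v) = 0.35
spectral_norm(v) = 0.33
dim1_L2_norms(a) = [0.25, 0.2, 0.31, 0.17]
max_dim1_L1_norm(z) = 0.16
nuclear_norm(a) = 0.89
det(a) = 0.00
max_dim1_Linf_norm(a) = 0.26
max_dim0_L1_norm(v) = 0.46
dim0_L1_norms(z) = [0.11, 0.09, 0.13, 0.09]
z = a @ v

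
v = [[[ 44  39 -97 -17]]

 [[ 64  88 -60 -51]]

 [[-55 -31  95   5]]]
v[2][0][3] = 5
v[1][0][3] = -51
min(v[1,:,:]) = -60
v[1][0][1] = 88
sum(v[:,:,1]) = 96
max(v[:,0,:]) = 95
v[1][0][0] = 64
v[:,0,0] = [44, 64, -55]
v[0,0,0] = 44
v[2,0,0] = -55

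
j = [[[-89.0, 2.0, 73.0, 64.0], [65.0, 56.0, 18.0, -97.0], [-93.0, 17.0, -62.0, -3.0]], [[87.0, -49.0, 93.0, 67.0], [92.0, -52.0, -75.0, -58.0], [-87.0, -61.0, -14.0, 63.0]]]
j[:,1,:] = [[65.0, 56.0, 18.0, -97.0], [92.0, -52.0, -75.0, -58.0]]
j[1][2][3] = 63.0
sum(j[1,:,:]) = 6.0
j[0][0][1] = 2.0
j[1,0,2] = 93.0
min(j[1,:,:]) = -87.0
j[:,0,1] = [2.0, -49.0]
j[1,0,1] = -49.0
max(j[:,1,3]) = -58.0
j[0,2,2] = -62.0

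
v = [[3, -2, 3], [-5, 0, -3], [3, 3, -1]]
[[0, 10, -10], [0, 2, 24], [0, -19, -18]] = v @ [[0, -1, -3], [0, -5, -4], [0, 1, -3]]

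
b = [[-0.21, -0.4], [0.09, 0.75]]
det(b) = -0.12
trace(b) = 0.54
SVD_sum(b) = [[-0.09, -0.43], [0.16, 0.74]] + [[-0.12, 0.03], [-0.07, 0.01]]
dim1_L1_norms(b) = [0.61, 0.84]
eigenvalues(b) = [-0.17, 0.71]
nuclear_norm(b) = 1.01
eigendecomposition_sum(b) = [[-0.18, -0.08], [0.02, 0.01]] + [[-0.03,-0.32],[0.07,0.74]]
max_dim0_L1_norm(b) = 1.15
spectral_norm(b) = 0.87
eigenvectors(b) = [[-1.00, 0.4], [0.1, -0.92]]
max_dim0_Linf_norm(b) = 0.75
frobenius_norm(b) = 0.88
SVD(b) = [[-0.5, 0.87],[0.87, 0.50]] @ diag([0.8689944002526505, 0.13981678128728472]) @ [[0.21,0.98],  [-0.98,0.21]]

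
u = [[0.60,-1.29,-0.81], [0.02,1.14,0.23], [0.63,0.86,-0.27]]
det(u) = 0.071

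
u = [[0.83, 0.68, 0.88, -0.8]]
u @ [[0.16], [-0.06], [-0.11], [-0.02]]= [[0.01]]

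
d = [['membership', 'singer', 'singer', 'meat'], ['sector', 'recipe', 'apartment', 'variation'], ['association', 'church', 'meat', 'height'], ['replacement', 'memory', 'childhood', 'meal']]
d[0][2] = 'singer'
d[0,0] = 'membership'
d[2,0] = 'association'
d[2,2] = 'meat'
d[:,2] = ['singer', 'apartment', 'meat', 'childhood']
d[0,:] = ['membership', 'singer', 'singer', 'meat']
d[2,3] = 'height'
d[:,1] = ['singer', 'recipe', 'church', 'memory']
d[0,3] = 'meat'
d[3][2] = 'childhood'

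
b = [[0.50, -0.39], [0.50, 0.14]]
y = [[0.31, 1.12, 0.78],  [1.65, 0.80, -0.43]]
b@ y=[[-0.49, 0.25, 0.56], [0.39, 0.67, 0.33]]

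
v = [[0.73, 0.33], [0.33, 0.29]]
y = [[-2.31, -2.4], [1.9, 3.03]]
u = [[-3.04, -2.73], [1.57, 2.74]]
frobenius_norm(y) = 4.89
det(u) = -4.04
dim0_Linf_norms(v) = [0.73, 0.33]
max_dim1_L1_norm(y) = 4.93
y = u + v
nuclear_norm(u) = 5.90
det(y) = -2.44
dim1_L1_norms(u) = [5.77, 4.31]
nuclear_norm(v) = 1.02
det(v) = 0.10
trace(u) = -0.30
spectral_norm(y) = 4.86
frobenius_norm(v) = 0.91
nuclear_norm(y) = 5.36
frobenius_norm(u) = 5.16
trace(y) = 0.72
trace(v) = 1.02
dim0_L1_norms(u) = [4.61, 5.47]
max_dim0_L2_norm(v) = 0.8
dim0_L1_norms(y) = [4.21, 5.43]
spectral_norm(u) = 5.10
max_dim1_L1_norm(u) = 5.77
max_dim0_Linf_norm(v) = 0.73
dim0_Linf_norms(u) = [3.04, 2.74]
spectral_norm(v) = 0.91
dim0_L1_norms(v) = [1.06, 0.62]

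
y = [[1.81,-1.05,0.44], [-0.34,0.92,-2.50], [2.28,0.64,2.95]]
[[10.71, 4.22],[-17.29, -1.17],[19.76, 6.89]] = y @ [[2.7, 2.52], [-3.31, 0.45], [5.33, 0.29]]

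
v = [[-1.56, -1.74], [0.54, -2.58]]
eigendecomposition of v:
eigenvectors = [[(0.87+0j),0.87-0.00j], [0.26-0.41j,(0.26+0.41j)]]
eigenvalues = [(-2.07+0.82j), (-2.07-0.82j)]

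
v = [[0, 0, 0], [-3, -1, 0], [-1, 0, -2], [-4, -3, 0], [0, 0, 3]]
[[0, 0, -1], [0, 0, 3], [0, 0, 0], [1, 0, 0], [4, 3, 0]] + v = [[0, 0, -1], [-3, -1, 3], [-1, 0, -2], [-3, -3, 0], [4, 3, 3]]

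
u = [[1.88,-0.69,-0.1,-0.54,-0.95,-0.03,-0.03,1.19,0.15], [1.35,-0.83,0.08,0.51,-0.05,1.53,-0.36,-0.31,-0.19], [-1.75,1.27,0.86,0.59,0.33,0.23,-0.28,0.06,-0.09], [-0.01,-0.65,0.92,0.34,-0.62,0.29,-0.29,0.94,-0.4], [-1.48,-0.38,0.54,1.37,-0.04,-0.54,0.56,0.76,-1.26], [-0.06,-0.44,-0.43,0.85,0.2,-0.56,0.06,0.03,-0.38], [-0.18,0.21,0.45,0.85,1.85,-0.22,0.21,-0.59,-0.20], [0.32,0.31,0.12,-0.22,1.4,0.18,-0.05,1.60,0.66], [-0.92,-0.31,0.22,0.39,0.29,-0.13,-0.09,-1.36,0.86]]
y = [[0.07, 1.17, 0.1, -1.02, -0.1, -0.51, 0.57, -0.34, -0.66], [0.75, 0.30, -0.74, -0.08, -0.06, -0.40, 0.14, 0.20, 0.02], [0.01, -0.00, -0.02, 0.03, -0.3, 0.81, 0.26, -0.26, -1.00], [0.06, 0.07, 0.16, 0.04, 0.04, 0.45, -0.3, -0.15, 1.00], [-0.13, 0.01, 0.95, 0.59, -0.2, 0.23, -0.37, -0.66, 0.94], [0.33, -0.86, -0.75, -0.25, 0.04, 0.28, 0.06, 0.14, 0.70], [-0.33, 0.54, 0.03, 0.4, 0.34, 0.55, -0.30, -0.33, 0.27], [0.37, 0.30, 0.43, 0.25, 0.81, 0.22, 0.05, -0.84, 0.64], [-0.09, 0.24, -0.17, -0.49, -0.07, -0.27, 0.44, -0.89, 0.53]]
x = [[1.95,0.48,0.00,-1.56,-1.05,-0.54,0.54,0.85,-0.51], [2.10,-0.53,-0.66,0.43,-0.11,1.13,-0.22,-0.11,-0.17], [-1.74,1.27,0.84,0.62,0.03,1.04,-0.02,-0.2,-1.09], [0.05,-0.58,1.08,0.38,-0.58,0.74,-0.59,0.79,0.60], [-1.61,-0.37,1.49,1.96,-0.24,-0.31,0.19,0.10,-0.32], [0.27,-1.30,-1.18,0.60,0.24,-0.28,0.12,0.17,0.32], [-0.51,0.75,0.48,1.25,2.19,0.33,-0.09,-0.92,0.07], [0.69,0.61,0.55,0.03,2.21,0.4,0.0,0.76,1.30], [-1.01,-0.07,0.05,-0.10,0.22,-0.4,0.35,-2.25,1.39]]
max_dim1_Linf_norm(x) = 2.25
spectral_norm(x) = 5.05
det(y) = -0.09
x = y + u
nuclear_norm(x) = 20.39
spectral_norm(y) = 2.61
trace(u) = 4.32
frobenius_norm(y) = 4.28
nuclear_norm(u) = 16.57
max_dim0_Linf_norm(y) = 1.17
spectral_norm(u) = 4.23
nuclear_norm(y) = 10.77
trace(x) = 4.18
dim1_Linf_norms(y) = [1.17, 0.75, 1.0, 1.0, 0.95, 0.86, 0.55, 0.84, 0.89]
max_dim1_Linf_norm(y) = 1.17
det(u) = 17.17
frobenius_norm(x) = 8.11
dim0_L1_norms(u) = [7.95, 5.09, 3.72, 5.66, 5.73, 3.71, 1.93, 6.84, 4.19]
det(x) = -27.04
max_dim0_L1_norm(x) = 9.93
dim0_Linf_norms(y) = [0.75, 1.17, 0.95, 1.02, 0.81, 0.81, 0.57, 0.89, 1.0]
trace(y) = -0.14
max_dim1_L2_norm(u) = 2.7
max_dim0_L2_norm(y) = 2.14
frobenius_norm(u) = 6.63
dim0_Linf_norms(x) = [2.1, 1.3, 1.49, 1.96, 2.21, 1.13, 0.59, 2.25, 1.39]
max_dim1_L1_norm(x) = 7.48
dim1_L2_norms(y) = [1.89, 1.2, 1.37, 1.16, 1.68, 1.44, 1.12, 1.52, 1.3]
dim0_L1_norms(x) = [9.93, 5.96, 6.33, 6.93, 6.87, 5.17, 2.12, 6.15, 5.77]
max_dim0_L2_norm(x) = 3.96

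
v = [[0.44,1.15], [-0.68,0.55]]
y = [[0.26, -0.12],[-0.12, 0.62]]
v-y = [[0.18, 1.27],  [-0.56, -0.07]]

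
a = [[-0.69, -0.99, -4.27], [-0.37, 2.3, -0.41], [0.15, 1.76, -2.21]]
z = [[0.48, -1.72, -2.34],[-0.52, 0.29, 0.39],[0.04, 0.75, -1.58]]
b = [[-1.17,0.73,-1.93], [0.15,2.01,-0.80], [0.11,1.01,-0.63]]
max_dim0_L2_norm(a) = 4.83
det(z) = 1.97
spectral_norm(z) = 3.14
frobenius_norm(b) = 3.43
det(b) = 0.68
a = b + z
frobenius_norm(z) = 3.50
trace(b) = 0.21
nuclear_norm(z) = 5.04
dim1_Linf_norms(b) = [1.93, 2.01, 1.01]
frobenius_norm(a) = 5.77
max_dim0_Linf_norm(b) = 2.01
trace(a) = -0.60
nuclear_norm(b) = 4.76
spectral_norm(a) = 4.86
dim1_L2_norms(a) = [4.44, 2.37, 2.83]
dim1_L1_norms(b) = [3.83, 2.96, 1.75]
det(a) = 8.13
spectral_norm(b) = 3.04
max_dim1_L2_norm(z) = 2.94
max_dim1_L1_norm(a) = 5.95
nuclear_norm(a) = 8.47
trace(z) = -0.81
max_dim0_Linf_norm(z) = 2.34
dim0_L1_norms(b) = [1.43, 3.75, 3.36]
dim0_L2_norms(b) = [1.18, 2.36, 2.18]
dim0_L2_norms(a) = [0.8, 3.06, 4.83]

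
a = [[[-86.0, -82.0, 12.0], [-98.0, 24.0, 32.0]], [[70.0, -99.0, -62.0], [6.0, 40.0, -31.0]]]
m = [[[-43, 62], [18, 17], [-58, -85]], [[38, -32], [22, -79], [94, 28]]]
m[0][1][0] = 18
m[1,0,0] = 38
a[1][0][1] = -99.0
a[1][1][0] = 6.0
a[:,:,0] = [[-86.0, -98.0], [70.0, 6.0]]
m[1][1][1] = -79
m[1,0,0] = 38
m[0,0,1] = 62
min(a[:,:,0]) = -98.0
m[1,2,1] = 28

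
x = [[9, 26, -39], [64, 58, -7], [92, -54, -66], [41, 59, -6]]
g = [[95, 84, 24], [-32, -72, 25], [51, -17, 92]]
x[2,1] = -54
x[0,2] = -39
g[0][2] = 24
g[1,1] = -72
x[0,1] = 26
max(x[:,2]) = -6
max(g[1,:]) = 25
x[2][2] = -66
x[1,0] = 64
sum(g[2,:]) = 126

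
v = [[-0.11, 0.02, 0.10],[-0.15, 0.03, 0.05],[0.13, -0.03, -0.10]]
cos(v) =[[0.99, 0.0, 0.01], [-0.01, 1.0, 0.01], [0.01, -0.0, 0.99]]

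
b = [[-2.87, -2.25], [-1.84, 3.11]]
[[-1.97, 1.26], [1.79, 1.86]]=b @ [[0.16, -0.62], [0.67, 0.23]]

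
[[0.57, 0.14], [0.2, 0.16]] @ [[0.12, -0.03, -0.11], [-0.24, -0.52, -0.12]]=[[0.03, -0.09, -0.08], [-0.01, -0.09, -0.04]]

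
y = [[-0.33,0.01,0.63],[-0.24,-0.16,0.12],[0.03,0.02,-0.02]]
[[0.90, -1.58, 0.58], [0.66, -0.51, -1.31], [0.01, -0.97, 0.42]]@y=[[0.1, 0.27, 0.37], [-0.13, 0.06, 0.38], [0.24, 0.16, -0.12]]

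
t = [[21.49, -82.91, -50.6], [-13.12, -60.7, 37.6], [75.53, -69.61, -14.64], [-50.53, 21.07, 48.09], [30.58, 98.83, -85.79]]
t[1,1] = -60.7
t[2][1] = -69.61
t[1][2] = 37.6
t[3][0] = -50.53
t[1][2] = 37.6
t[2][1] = -69.61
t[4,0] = 30.58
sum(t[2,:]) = -8.719999999999999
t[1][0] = -13.12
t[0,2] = -50.6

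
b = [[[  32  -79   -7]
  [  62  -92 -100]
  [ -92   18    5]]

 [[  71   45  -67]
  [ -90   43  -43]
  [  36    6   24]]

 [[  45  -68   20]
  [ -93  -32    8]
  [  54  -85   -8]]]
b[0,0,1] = -79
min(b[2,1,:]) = -93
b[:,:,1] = [[-79, -92, 18], [45, 43, 6], [-68, -32, -85]]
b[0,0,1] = -79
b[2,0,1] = -68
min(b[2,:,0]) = -93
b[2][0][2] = 20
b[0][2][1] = 18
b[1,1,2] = -43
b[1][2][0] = 36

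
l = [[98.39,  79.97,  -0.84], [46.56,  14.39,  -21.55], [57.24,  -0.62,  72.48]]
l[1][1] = 14.39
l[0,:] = [98.39, 79.97, -0.84]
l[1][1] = 14.39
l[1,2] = -21.55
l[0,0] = 98.39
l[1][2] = -21.55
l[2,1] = -0.62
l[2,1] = -0.62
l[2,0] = 57.24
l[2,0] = 57.24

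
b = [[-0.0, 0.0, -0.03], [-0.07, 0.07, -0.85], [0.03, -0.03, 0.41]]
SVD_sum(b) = [[-0.00,0.0,-0.03], [-0.07,0.07,-0.85], [0.03,-0.03,0.41]] + [[0.0, -0.00, -0.0],[-0.0, 0.0, 0.00],[-0.0, 0.0, 0.00]] + [[0.00, 0.00, 0.0], [0.0, 0.0, 0.00], [0.0, 0.00, 0.0]]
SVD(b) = [[-0.03, 0.58, 0.81], [-0.9, -0.37, 0.23], [0.43, -0.73, 0.53]] @ diag([0.9502977223354565, 0.00585140359604088, 8.265017415086287e-18]) @ [[0.08, -0.08, 0.99], [0.7, -0.70, -0.11], [0.71, 0.71, 0.0]]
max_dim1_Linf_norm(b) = 0.85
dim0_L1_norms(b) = [0.1, 0.1, 1.29]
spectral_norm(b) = 0.95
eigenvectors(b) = [[-0.03, -0.71, -0.33], [-0.90, -0.71, 0.94], [0.43, 0.00, 0.09]]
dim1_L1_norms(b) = [0.03, 0.99, 0.47]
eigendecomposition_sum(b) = [[-0.00,0.00,-0.03], [-0.06,0.06,-0.86], [0.03,-0.03,0.41]] + [[0.0, 0.0, 0.00], [0.0, 0.0, 0.00], [0.00, 0.00, 0.0]] + [[0.0, -0.00, -0.00], [-0.01, 0.01, 0.01], [-0.00, 0.0, 0.0]]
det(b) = 0.00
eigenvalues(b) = [0.47, 0.0, 0.01]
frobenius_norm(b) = 0.95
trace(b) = 0.48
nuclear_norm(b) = 0.96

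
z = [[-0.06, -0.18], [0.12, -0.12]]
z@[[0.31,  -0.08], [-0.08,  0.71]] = [[-0.00, -0.12], [0.05, -0.09]]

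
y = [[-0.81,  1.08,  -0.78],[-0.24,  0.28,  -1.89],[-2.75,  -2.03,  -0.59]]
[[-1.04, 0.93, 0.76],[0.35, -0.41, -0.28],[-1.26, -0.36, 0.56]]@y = [[-1.47, -2.41, -1.39],[0.58, 0.83, 0.67],[-0.43, -2.60, 1.33]]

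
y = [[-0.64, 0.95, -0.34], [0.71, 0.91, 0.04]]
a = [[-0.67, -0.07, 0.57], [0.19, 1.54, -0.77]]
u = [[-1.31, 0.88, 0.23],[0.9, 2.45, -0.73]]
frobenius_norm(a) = 1.94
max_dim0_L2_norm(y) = 1.32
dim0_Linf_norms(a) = [0.67, 1.54, 0.77]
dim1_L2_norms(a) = [0.88, 1.73]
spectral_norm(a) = 1.79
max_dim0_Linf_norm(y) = 0.95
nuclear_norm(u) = 4.29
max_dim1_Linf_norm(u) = 2.45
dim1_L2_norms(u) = [1.59, 2.71]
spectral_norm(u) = 2.73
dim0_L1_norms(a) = [0.86, 1.61, 1.34]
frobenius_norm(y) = 1.66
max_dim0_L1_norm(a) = 1.61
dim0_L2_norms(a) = [0.7, 1.54, 0.96]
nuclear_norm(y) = 2.32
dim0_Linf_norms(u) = [1.31, 2.45, 0.73]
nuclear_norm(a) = 2.55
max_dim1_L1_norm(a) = 2.5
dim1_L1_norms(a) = [1.31, 2.5]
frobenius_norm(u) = 3.14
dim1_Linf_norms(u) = [1.31, 2.45]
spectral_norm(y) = 1.33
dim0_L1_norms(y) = [1.35, 1.86, 0.38]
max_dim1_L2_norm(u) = 2.71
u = a + y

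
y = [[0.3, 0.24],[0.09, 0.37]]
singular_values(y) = [0.51, 0.17]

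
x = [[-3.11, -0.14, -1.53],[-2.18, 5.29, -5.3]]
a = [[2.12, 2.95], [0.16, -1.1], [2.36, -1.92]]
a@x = [[-13.02, 15.31, -18.88],[1.90, -5.84, 5.59],[-3.15, -10.49, 6.57]]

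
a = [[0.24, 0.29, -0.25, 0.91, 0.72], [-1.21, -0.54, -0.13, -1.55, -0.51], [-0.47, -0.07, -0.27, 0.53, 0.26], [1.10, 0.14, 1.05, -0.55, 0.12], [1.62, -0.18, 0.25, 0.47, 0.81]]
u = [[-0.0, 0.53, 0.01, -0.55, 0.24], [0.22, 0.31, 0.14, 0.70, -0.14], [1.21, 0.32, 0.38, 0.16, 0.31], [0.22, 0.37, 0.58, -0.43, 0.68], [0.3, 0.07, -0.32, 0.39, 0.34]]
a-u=[[0.24, -0.24, -0.26, 1.46, 0.48], [-1.43, -0.85, -0.27, -2.25, -0.37], [-1.68, -0.39, -0.65, 0.37, -0.05], [0.88, -0.23, 0.47, -0.12, -0.56], [1.32, -0.25, 0.57, 0.08, 0.47]]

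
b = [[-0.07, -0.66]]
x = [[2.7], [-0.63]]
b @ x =[[0.23]]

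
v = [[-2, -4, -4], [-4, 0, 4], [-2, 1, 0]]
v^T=[[-2, -4, -2], [-4, 0, 1], [-4, 4, 0]]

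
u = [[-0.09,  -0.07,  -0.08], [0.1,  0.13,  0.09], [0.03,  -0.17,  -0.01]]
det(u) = 0.000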